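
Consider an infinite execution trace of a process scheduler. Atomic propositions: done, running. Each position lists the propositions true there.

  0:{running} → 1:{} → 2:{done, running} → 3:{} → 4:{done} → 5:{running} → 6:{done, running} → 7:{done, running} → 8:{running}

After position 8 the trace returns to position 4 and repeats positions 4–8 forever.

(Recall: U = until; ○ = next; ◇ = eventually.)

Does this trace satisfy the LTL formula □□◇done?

□◇done holds at every position 0..8, and those are all positions ever visited, so □□◇done holds.

Yes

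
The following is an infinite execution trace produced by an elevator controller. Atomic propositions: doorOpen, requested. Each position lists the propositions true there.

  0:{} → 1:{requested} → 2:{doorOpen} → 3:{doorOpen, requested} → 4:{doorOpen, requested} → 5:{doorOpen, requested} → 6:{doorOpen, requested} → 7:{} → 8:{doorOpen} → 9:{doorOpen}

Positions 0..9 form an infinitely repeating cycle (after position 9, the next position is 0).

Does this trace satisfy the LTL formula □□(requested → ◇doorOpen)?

Holds

□(requested → ◇doorOpen) holds at every position 0..9, and those are all positions ever visited, so □□(requested → ◇doorOpen) holds.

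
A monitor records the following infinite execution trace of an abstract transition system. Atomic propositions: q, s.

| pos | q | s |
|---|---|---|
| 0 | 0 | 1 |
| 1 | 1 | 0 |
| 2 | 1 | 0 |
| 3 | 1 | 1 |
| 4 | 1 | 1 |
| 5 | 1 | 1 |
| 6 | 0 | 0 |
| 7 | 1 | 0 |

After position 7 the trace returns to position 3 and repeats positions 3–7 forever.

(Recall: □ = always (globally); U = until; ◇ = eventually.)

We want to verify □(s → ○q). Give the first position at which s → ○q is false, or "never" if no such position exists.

5

Check s → ○q at each position in order: 0 ✓, 1 ✓, 2 ✓, 3 ✓, 4 ✓.
At position 5 the labels are {q, s} and the next position 6 has {}, so s → ○q is false there. This is the first violation.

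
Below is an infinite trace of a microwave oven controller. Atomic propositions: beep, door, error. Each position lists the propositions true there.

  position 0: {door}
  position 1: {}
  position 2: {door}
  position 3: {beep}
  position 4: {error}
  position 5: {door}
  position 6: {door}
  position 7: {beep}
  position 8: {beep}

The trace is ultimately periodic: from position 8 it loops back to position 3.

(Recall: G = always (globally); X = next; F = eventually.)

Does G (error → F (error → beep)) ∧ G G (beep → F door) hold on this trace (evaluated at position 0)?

error → F (error → beep) holds at every position 0..8, and those are all positions ever visited, so G (error → F (error → beep)) holds.
Positions where error holds: 4.
Check F (error → beep) at each: 4→ok.
G (beep → F door) holds at every position 0..8, and those are all positions ever visited, so G G (beep → F door) holds.
At position 0: G (error → F (error → beep)) is true; G G (beep → F door) is true; so G (error → F (error → beep)) ∧ G G (beep → F door) is true.

Yes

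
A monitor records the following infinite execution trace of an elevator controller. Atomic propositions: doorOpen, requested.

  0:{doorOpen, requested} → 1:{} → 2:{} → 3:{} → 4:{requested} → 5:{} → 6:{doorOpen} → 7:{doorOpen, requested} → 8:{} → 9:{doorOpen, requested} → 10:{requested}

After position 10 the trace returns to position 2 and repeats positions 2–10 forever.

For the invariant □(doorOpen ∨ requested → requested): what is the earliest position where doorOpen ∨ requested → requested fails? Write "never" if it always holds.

Check doorOpen ∨ requested → requested at each position in order: 0 ✓, 1 ✓, 2 ✓, 3 ✓, 4 ✓, 5 ✓.
At position 6 the labels are {doorOpen}, so doorOpen ∨ requested → requested is false there. This is the first violation.

6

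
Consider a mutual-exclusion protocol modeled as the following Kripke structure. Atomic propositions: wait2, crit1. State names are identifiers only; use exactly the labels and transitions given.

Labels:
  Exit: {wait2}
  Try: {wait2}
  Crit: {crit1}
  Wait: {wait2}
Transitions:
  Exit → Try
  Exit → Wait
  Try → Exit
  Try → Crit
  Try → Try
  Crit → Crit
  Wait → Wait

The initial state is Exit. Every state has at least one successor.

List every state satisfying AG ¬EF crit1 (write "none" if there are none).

{Wait}

States satisfying ¬EF crit1: {Wait}.
States satisfying AG ¬EF crit1: {Wait}.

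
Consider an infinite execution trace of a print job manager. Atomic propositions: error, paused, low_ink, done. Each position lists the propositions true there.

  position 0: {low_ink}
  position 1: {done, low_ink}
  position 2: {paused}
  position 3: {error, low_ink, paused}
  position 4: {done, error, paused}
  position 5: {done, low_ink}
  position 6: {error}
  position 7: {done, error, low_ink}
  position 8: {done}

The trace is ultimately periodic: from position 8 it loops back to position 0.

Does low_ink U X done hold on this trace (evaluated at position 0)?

Walking from position 0: X done first holds at position 0, and low_ink holds at every earlier position along the way, so low_ink U X done holds.

Satisfied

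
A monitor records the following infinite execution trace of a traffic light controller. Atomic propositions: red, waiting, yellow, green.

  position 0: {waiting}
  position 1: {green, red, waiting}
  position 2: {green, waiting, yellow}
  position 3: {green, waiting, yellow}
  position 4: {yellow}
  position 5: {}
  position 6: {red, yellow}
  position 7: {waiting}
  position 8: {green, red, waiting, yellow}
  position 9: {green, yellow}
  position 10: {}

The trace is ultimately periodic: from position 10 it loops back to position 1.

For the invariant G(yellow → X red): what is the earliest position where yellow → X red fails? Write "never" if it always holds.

Check yellow → X red at each position in order: 0 ✓, 1 ✓.
At position 2 the labels are {green, waiting, yellow} and the next position 3 has {green, waiting, yellow}, so yellow → X red is false there. This is the first violation.

2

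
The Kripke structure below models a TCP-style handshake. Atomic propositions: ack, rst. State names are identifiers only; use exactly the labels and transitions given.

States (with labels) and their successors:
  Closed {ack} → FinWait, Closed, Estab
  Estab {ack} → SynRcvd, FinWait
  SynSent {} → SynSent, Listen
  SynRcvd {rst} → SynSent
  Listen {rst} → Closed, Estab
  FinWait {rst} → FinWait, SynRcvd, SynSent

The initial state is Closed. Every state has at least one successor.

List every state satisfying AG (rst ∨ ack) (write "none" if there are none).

States satisfying rst ∨ ack: {Closed, Estab, SynRcvd, Listen, FinWait}.
States satisfying AG (rst ∨ ack): ∅.

none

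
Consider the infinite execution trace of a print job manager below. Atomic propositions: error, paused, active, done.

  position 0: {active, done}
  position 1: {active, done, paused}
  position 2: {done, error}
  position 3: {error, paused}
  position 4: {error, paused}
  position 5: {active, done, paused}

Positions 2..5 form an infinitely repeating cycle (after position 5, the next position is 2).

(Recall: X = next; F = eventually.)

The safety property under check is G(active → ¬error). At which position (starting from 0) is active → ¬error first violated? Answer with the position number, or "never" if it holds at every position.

active → ¬error holds at every position 0..5, and those are all the positions the trace ever visits, so the invariant G(active → ¬error) is never violated.

never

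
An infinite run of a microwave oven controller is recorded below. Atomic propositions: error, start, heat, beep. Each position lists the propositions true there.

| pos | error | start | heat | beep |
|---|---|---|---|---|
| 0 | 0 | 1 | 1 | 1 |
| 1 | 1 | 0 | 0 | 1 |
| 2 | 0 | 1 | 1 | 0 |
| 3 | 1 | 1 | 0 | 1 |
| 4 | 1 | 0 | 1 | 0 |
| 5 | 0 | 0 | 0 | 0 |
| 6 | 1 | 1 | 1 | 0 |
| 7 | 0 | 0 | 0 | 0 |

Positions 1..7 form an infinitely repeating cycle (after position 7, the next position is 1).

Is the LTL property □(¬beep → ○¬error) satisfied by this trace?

Does not hold

¬beep → ○¬error must hold at every position from 0 onward. It fails at position 2, so □(¬beep → ○¬error) is false.
Positions where ¬beep holds: 2, 4, 5, 6, 7.
Check ○¬error at each: 2→fails, 4→ok, 5→fails, 6→ok, 7→fails.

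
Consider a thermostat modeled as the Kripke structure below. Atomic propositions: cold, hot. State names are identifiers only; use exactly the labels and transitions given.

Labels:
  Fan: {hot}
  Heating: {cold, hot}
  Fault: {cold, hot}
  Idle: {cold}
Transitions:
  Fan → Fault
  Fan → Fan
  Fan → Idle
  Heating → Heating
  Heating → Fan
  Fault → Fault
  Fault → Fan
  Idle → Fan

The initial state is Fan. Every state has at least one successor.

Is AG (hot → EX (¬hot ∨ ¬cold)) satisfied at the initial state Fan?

Satisfied

States satisfying hot → EX (¬hot ∨ ¬cold): {Fan, Heating, Fault, Idle}.
States satisfying AG (hot → EX (¬hot ∨ ¬cold)): {Fan, Heating, Fault, Idle}.
Every state reachable from Fan satisfies hot → EX (¬hot ∨ ¬cold).
Fan ∈ Sat(AG (hot → EX (¬hot ∨ ¬cold))).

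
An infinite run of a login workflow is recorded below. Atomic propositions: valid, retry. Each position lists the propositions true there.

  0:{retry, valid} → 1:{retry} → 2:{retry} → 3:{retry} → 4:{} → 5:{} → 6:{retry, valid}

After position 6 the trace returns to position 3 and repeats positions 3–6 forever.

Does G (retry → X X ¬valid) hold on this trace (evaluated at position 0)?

Holds

retry → X X ¬valid holds at every position 0..6, and those are all positions ever visited, so G (retry → X X ¬valid) holds.
Positions where retry holds: 0, 1, 2, 3, 6.
Check X X ¬valid at each: 0→ok, 1→ok, 2→ok, 3→ok, 6→ok.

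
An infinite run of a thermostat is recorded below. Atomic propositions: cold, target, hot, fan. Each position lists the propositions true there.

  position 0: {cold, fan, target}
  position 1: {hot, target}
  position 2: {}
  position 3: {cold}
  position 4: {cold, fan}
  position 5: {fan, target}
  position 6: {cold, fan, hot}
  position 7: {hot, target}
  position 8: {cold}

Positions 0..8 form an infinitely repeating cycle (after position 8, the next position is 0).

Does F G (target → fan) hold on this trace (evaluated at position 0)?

No

G (target → fan) is false at every position 0..8, so it never becomes true and F G (target → fan) fails.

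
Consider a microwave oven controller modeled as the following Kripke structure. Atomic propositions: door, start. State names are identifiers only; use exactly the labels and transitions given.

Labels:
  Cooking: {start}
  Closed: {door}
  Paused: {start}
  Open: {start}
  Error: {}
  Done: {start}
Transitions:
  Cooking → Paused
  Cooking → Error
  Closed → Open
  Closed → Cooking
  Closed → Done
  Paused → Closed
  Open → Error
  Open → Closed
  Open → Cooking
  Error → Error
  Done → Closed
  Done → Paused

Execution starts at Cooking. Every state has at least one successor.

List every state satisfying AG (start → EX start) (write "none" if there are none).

{Error}

States satisfying start → EX start: {Cooking, Closed, Open, Error, Done}.
States satisfying AG (start → EX start): {Error}.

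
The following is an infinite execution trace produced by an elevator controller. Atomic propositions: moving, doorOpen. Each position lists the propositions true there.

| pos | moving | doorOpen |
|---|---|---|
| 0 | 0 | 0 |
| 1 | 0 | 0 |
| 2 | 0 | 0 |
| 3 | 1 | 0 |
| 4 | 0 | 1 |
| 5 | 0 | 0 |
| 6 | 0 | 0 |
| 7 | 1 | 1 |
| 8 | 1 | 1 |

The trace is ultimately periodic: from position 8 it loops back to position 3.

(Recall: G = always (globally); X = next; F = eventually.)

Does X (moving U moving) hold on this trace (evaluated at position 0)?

Violated

The position after 0 is 1; moving U moving is false there.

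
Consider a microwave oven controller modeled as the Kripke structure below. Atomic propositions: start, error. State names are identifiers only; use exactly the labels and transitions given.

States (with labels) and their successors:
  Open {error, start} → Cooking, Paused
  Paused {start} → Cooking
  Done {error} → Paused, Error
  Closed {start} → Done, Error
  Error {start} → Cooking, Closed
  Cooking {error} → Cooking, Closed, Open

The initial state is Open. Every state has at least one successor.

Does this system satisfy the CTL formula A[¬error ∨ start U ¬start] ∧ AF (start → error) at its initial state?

Yes

States satisfying ¬error ∨ start: {Open, Paused, Closed, Error}.
States satisfying ¬start: {Done, Cooking}.
States satisfying A[¬error ∨ start U ¬start]: {Open, Paused, Done, Cooking}.
States satisfying start → error: {Open, Done, Cooking}.
States satisfying AF (start → error): {Open, Paused, Done, Cooking}.
States satisfying A[¬error ∨ start U ¬start] ∧ AF (start → error): {Open, Paused, Done, Cooking}.
Open ∈ Sat(A[¬error ∨ start U ¬start] ∧ AF (start → error)).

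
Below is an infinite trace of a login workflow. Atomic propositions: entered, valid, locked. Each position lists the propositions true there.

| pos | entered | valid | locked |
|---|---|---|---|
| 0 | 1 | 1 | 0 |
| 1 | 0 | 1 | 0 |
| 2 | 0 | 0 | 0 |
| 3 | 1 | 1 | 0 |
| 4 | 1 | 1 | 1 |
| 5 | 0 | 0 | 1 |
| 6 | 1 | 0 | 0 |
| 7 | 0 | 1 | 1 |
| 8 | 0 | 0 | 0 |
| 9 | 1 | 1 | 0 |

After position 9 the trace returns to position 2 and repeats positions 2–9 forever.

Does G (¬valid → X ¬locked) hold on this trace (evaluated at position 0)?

Violated

¬valid → X ¬locked must hold at every position from 0 onward. It fails at position 6, so G (¬valid → X ¬locked) is false.
Positions where ¬valid holds: 2, 5, 6, 8.
Check X ¬locked at each: 2→ok, 5→ok, 6→fails, 8→ok.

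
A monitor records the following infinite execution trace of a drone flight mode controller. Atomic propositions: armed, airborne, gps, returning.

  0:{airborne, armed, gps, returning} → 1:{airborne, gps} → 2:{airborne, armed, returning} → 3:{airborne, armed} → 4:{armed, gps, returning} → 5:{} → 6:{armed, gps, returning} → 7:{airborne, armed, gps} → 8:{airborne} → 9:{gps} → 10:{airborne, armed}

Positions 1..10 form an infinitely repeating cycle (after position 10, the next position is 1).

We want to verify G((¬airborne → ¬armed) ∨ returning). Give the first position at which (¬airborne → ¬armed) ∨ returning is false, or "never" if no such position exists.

(¬airborne → ¬armed) ∨ returning holds at every position 0..10, and those are all the positions the trace ever visits, so the invariant G((¬airborne → ¬armed) ∨ returning) is never violated.

never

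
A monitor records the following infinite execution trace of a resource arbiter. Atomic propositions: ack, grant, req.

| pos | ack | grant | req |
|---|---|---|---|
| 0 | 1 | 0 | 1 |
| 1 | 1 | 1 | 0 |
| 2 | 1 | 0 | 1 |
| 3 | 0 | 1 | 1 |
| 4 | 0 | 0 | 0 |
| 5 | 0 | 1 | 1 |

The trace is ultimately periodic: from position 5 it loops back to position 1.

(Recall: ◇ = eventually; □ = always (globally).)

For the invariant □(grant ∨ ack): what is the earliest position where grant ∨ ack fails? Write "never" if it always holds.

4

Check grant ∨ ack at each position in order: 0 ✓, 1 ✓, 2 ✓, 3 ✓.
At position 4 the labels are {}, so grant ∨ ack is false there. This is the first violation.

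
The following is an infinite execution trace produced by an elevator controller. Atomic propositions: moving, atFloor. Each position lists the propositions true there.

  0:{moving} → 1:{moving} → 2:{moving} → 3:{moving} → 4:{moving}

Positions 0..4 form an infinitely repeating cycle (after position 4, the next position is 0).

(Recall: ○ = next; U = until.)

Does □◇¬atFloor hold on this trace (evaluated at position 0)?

◇¬atFloor holds at every position 0..4, and those are all positions ever visited, so □◇¬atFloor holds.

Holds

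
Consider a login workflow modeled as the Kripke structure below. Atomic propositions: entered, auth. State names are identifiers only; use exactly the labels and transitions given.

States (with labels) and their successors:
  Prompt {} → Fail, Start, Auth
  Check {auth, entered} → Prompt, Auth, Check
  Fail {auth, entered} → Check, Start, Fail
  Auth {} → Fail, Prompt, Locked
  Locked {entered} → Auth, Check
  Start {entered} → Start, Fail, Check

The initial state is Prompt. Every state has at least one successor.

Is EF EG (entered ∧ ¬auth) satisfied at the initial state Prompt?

States satisfying EG (entered ∧ ¬auth): {Start}.
States satisfying EF EG (entered ∧ ¬auth): {Prompt, Check, Fail, Auth, Locked, Start}.
Some path from Prompt reaches a state where EG (entered ∧ ¬auth) holds.
Prompt ∈ Sat(EF EG (entered ∧ ¬auth)).

Satisfied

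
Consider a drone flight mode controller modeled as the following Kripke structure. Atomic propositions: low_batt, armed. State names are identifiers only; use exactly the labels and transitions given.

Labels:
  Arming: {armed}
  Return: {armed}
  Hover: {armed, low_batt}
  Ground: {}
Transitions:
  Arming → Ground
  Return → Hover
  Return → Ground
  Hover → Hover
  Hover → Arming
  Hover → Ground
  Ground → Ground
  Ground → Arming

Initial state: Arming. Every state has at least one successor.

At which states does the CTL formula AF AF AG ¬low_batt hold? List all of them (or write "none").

States satisfying AF AG ¬low_batt: {Arming, Ground}.
States satisfying AF AF AG ¬low_batt: {Arming, Ground}.

{Arming, Ground}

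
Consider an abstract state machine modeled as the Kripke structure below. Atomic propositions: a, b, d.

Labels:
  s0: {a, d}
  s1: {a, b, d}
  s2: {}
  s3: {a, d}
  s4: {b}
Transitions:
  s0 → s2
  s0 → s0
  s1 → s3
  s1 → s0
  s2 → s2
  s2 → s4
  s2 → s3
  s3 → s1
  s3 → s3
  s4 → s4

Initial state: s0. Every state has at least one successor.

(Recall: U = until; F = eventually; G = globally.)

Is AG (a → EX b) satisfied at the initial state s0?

States satisfying a → EX b: {s2, s3, s4}.
States satisfying AG (a → EX b): {s4}.
s0 is reachable from s0 and violates a → EX b, so AG fails at s0.
s0 ∉ Sat(AG (a → EX b)).

No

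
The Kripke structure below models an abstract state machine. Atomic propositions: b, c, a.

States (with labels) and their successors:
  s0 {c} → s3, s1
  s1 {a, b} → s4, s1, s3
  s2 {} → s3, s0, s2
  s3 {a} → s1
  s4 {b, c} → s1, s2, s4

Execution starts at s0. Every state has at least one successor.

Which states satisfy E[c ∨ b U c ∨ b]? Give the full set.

{s0, s1, s4}

States satisfying c ∨ b: {s0, s1, s4}.
States satisfying E[c ∨ b U c ∨ b]: {s0, s1, s4}.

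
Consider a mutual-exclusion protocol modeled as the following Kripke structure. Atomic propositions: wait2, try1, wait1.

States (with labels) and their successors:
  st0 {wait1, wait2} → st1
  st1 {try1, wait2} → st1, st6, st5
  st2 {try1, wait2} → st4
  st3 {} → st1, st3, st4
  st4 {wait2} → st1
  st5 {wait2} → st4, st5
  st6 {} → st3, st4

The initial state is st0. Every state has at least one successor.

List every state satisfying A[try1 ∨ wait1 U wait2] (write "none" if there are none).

{st0, st1, st2, st4, st5}

States satisfying try1 ∨ wait1: {st0, st1, st2}.
States satisfying wait2: {st0, st1, st2, st4, st5}.
States satisfying A[try1 ∨ wait1 U wait2]: {st0, st1, st2, st4, st5}.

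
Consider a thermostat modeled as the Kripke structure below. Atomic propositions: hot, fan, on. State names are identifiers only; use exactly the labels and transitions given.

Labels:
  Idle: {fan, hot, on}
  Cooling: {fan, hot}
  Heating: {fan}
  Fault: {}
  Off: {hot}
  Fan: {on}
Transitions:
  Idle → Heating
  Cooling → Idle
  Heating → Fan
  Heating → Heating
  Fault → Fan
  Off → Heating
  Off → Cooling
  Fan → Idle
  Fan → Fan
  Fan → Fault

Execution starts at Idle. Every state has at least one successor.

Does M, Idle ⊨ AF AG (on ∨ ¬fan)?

States satisfying AG (on ∨ ¬fan): ∅.
States satisfying AF AG (on ∨ ¬fan): ∅.
There is a path from Idle along which AG (on ∨ ¬fan) never holds.
Idle ∉ Sat(AF AG (on ∨ ¬fan)).

Does not hold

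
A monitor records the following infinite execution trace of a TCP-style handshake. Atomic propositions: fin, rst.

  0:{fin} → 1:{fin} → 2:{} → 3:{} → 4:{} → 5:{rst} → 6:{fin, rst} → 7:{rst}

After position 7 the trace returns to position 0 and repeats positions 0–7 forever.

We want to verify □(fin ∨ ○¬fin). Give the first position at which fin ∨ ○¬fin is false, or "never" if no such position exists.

5

Check fin ∨ ○¬fin at each position in order: 0 ✓, 1 ✓, 2 ✓, 3 ✓, 4 ✓.
At position 5 the labels are {rst} and the next position 6 has {fin, rst}, so fin ∨ ○¬fin is false there. This is the first violation.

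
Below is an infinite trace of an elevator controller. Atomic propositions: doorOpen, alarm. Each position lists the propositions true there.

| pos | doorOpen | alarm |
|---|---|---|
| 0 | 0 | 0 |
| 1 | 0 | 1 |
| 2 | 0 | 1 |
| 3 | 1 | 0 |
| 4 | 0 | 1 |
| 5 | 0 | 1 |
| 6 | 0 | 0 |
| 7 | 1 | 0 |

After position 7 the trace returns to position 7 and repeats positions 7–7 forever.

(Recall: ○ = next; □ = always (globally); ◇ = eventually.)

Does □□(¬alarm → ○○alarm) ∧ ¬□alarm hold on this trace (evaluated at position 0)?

□(¬alarm → ○○alarm) must hold at every position from 0 onward. It fails at position 0, so □□(¬alarm → ○○alarm) is false.
At position 0: □□(¬alarm → ○○alarm) is false; ¬□alarm is true; so □□(¬alarm → ○○alarm) ∧ ¬□alarm is false.

Violated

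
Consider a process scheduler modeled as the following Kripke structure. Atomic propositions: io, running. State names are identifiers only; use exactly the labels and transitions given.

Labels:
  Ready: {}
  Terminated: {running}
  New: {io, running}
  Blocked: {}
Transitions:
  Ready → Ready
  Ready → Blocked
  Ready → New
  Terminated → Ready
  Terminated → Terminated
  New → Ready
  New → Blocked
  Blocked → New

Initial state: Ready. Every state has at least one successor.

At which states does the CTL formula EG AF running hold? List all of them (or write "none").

{Terminated, New, Blocked}

States satisfying AF running: {Terminated, New, Blocked}.
States satisfying EG AF running: {Terminated, New, Blocked}.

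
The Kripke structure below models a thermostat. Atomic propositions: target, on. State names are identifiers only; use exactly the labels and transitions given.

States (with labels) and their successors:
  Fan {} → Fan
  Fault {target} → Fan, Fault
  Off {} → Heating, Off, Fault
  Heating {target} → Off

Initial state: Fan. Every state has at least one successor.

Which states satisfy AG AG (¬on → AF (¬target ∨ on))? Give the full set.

{Fan}

States satisfying AG (¬on → AF (¬target ∨ on)): {Fan}.
States satisfying AG AG (¬on → AF (¬target ∨ on)): {Fan}.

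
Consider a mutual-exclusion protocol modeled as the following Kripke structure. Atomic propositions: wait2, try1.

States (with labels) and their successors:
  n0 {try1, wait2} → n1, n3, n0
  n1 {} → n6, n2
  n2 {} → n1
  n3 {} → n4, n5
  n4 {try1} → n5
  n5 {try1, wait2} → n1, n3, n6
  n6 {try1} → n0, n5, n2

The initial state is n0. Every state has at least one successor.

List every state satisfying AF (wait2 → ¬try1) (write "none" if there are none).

States satisfying wait2 → ¬try1: {n1, n2, n3, n4, n6}.
States satisfying AF (wait2 → ¬try1): {n1, n2, n3, n4, n5, n6}.

{n1, n2, n3, n4, n5, n6}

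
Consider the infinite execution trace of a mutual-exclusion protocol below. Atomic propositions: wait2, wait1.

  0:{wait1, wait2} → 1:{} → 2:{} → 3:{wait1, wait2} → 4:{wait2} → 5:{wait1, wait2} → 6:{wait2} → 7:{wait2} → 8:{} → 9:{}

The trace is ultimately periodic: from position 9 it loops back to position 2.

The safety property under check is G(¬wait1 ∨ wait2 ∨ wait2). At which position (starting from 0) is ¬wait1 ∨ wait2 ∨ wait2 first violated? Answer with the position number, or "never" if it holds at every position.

never

¬wait1 ∨ wait2 ∨ wait2 holds at every position 0..9, and those are all the positions the trace ever visits, so the invariant G(¬wait1 ∨ wait2 ∨ wait2) is never violated.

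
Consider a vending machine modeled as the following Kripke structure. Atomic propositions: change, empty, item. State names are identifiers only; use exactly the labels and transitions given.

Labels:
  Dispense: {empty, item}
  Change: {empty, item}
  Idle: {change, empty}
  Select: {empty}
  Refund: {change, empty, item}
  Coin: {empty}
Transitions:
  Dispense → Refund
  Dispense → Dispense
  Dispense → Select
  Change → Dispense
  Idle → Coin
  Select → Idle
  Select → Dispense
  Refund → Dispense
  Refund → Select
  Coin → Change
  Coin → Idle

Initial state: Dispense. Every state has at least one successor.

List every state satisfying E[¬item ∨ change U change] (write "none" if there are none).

States satisfying ¬item ∨ change: {Idle, Select, Refund, Coin}.
States satisfying change: {Idle, Refund}.
States satisfying E[¬item ∨ change U change]: {Idle, Select, Refund, Coin}.

{Idle, Select, Refund, Coin}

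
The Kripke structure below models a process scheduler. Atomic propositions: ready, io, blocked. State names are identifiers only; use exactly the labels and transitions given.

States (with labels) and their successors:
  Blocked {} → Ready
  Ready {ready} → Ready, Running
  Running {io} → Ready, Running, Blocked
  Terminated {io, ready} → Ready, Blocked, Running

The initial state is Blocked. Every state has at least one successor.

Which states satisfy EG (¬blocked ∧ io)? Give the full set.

{Running, Terminated}

States satisfying ¬blocked ∧ io: {Running, Terminated}.
States satisfying EG (¬blocked ∧ io): {Running, Terminated}.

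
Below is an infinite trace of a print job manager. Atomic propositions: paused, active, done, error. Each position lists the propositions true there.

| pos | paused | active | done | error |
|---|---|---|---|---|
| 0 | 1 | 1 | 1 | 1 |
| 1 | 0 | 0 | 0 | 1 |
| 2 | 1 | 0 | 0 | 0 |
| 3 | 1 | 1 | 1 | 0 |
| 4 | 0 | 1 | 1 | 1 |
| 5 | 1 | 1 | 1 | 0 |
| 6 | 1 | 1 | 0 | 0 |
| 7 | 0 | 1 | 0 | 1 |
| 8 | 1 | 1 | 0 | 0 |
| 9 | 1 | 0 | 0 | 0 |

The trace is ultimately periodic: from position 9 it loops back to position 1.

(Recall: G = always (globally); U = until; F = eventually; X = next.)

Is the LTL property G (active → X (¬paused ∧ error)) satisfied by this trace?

Violated

active → X (¬paused ∧ error) must hold at every position from 0 onward. It fails at position 4, so G (active → X (¬paused ∧ error)) is false.
Positions where active holds: 0, 3, 4, 5, 6, 7, 8.
Check X (¬paused ∧ error) at each: 0→ok, 3→ok, 4→fails, 5→fails, 6→ok, 7→fails, 8→fails.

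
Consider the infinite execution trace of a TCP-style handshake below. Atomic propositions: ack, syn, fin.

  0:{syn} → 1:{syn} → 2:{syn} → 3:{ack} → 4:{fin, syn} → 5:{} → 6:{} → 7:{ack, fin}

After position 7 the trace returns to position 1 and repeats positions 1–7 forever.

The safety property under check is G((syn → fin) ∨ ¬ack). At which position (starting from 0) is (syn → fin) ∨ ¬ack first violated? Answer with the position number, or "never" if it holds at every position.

(syn → fin) ∨ ¬ack holds at every position 0..7, and those are all the positions the trace ever visits, so the invariant G((syn → fin) ∨ ¬ack) is never violated.

never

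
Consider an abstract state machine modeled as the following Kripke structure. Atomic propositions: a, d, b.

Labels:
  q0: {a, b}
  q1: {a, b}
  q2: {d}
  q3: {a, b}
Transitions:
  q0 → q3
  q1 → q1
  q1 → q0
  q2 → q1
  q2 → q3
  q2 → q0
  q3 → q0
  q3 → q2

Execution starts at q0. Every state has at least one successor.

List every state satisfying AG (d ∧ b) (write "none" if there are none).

none

States satisfying d ∧ b: ∅.
States satisfying AG (d ∧ b): ∅.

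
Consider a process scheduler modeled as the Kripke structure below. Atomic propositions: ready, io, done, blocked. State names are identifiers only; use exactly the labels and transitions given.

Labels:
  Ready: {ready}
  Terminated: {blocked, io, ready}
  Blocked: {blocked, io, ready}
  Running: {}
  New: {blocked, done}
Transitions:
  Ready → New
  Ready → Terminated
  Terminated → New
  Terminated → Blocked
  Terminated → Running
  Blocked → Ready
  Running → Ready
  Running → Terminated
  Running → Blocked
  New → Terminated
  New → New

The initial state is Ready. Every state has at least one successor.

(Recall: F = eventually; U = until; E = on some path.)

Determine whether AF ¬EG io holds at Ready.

Holds

States satisfying ¬EG io: {Ready, Terminated, Blocked, Running, New}.
States satisfying AF ¬EG io: {Ready, Terminated, Blocked, Running, New}.
Ready ∈ Sat(AF ¬EG io).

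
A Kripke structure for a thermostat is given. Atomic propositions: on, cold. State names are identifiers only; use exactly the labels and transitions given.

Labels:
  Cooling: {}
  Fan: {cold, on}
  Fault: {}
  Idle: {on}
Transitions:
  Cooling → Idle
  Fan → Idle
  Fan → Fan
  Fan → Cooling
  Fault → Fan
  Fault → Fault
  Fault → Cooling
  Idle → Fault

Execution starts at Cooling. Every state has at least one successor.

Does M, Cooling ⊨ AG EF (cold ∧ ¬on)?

States satisfying EF (cold ∧ ¬on): ∅.
States satisfying AG EF (cold ∧ ¬on): ∅.
Cooling is reachable from Cooling and violates EF (cold ∧ ¬on), so AG fails at Cooling.
Cooling ∉ Sat(AG EF (cold ∧ ¬on)).

Does not hold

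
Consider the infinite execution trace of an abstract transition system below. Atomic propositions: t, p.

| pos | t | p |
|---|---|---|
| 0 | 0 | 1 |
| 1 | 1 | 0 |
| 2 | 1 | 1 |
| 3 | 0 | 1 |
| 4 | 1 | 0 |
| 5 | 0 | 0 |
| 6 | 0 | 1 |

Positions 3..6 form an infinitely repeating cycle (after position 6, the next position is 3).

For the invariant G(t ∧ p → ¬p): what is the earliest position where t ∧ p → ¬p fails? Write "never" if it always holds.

2

Check t ∧ p → ¬p at each position in order: 0 ✓, 1 ✓.
At position 2 the labels are {p, t}, so t ∧ p → ¬p is false there. This is the first violation.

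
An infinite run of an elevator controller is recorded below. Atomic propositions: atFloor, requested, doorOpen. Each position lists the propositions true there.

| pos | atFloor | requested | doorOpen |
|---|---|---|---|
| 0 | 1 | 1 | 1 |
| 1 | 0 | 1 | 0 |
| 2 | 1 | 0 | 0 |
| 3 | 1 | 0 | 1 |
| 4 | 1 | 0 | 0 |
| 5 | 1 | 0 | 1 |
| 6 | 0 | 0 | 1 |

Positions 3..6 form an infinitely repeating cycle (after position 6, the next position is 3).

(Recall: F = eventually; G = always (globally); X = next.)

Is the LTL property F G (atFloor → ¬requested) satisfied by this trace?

G (atFloor → ¬requested) holds at position 1, which is reachable from 0, so F G (atFloor → ¬requested) holds.

Yes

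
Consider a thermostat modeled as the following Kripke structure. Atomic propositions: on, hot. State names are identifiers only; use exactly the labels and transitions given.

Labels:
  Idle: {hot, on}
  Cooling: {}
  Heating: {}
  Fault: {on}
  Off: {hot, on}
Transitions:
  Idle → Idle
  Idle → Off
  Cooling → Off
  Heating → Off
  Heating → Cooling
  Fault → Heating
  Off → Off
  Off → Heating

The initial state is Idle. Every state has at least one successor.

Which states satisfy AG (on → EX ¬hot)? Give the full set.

{Cooling, Heating, Fault, Off}

States satisfying on → EX ¬hot: {Cooling, Heating, Fault, Off}.
States satisfying AG (on → EX ¬hot): {Cooling, Heating, Fault, Off}.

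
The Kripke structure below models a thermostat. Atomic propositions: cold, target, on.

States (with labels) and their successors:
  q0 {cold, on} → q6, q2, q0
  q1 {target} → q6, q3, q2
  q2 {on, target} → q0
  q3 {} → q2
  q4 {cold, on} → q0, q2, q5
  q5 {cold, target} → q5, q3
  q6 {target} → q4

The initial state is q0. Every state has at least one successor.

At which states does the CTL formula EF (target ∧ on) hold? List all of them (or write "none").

States satisfying target ∧ on: {q2}.
States satisfying EF (target ∧ on): {q0, q1, q2, q3, q4, q5, q6}.

{q0, q1, q2, q3, q4, q5, q6}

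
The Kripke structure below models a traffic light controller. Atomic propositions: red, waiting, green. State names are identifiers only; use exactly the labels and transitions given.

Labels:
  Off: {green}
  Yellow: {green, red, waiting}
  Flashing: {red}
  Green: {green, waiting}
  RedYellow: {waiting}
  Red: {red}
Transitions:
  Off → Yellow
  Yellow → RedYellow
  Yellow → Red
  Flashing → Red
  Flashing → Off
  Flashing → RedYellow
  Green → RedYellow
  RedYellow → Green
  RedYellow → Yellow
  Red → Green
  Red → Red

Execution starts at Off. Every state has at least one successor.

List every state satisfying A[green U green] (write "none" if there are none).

States satisfying green: {Off, Yellow, Green}.
States satisfying A[green U green]: {Off, Yellow, Green}.

{Off, Yellow, Green}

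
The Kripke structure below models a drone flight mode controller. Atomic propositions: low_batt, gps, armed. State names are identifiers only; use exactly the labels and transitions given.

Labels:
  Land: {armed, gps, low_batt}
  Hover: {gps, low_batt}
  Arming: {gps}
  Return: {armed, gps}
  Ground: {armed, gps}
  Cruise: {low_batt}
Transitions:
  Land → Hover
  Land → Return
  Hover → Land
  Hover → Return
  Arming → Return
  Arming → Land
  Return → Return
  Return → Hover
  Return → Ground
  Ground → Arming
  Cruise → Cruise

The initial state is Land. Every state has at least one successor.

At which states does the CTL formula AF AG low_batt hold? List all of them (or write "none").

{Cruise}

States satisfying AG low_batt: {Cruise}.
States satisfying AF AG low_batt: {Cruise}.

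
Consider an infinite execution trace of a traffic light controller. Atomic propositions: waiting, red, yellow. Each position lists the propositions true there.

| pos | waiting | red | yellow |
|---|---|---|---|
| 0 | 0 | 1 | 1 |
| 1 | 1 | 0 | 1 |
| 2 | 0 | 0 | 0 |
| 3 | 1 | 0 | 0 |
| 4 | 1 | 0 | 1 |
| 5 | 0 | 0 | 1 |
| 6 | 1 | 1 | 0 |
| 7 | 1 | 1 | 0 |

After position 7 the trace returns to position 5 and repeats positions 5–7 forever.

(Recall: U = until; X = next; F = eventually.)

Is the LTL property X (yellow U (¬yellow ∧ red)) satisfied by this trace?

The position after 0 is 1; yellow U (¬yellow ∧ red) is false there.

Does not hold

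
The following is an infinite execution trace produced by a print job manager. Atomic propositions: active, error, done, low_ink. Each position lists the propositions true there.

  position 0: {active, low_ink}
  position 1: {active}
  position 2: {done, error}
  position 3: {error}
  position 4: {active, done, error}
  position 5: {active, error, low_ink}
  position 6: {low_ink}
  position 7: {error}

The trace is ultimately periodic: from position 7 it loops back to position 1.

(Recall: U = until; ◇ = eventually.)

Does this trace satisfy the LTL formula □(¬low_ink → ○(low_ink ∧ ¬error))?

¬low_ink → ○(low_ink ∧ ¬error) must hold at every position from 0 onward. It fails at position 1, so □(¬low_ink → ○(low_ink ∧ ¬error)) is false.
Positions where ¬low_ink holds: 1, 2, 3, 4, 7.
Check ○(low_ink ∧ ¬error) at each: 1→fails, 2→fails, 3→fails, 4→fails, 7→fails.

No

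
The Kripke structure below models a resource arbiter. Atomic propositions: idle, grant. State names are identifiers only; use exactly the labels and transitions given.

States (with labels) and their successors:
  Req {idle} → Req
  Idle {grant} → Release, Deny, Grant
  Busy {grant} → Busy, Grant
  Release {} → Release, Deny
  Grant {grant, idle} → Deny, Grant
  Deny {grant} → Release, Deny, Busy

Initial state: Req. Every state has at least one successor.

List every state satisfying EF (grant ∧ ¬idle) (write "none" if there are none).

States satisfying grant ∧ ¬idle: {Idle, Busy, Deny}.
States satisfying EF (grant ∧ ¬idle): {Idle, Busy, Release, Grant, Deny}.

{Idle, Busy, Release, Grant, Deny}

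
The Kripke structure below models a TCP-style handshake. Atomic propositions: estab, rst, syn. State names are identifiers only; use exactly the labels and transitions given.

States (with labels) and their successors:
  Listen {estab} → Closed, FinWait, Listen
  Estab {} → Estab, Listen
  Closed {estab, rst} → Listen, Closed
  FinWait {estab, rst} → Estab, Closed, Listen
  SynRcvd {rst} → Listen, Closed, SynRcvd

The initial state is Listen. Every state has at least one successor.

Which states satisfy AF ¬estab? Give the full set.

{Estab, SynRcvd}

States satisfying ¬estab: {Estab, SynRcvd}.
States satisfying AF ¬estab: {Estab, SynRcvd}.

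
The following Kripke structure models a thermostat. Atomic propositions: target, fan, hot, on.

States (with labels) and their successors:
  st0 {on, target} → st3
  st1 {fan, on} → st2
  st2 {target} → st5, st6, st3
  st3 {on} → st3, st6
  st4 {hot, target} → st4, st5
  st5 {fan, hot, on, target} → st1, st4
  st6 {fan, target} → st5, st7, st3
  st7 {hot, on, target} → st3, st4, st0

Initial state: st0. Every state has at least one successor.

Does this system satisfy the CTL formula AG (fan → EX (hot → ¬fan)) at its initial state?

Yes

States satisfying fan → EX (hot → ¬fan): {st0, st1, st2, st3, st4, st5, st6, st7}.
States satisfying AG (fan → EX (hot → ¬fan)): {st0, st1, st2, st3, st4, st5, st6, st7}.
Every state reachable from st0 satisfies fan → EX (hot → ¬fan).
st0 ∈ Sat(AG (fan → EX (hot → ¬fan))).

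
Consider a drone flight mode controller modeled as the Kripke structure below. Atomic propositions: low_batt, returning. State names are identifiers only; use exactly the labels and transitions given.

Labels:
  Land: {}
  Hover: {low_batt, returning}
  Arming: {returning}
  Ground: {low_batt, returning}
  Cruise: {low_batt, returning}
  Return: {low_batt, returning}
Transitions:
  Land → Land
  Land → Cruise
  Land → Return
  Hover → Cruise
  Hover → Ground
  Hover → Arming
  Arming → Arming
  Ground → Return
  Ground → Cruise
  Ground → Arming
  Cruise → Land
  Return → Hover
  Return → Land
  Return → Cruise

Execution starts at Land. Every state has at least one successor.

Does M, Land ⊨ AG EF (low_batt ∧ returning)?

Violated

States satisfying EF (low_batt ∧ returning): {Land, Hover, Ground, Cruise, Return}.
States satisfying AG EF (low_batt ∧ returning): ∅.
Arming is reachable from Land and violates EF (low_batt ∧ returning), so AG fails at Land.
Land ∉ Sat(AG EF (low_batt ∧ returning)).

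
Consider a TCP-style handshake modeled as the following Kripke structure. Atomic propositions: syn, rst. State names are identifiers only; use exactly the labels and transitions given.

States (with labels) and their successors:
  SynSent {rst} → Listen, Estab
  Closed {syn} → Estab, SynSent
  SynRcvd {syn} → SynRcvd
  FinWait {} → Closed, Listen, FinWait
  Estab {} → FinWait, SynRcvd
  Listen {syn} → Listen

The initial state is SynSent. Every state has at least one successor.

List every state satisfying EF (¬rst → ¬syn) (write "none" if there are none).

{SynSent, Closed, FinWait, Estab}

States satisfying ¬rst → ¬syn: {SynSent, FinWait, Estab}.
States satisfying EF (¬rst → ¬syn): {SynSent, Closed, FinWait, Estab}.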